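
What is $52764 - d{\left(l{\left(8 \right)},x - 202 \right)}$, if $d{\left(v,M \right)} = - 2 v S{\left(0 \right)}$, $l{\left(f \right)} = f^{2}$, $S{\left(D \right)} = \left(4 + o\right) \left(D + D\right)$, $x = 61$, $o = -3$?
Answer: $52764$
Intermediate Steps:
$S{\left(D \right)} = 2 D$ ($S{\left(D \right)} = \left(4 - 3\right) \left(D + D\right) = 1 \cdot 2 D = 2 D$)
$d{\left(v,M \right)} = 0$ ($d{\left(v,M \right)} = - 2 v 2 \cdot 0 = - 2 v 0 = 0$)
$52764 - d{\left(l{\left(8 \right)},x - 202 \right)} = 52764 - 0 = 52764 + 0 = 52764$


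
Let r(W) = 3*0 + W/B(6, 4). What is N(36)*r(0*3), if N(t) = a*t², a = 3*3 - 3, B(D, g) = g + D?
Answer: 0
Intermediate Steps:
B(D, g) = D + g
r(W) = W/10 (r(W) = 3*0 + W/(6 + 4) = 0 + W/10 = W/10)
a = 6 (a = 9 - 3 = 6)
N(t) = 6*t²
N(36)*r(0*3) = (6*36²)*((0*3)/10) = (6*1296)*((⅒)*0) = 7776*0 = 0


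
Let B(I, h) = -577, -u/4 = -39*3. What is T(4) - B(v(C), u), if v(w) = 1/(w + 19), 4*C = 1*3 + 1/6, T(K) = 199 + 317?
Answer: 1093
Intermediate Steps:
T(K) = 516
C = 19/24 (C = (1*3 + 1/6)/4 = (3 + ⅙)/4 = (¼)*(19/6) = 19/24 ≈ 0.79167)
u = 468 (u = -(-156)*3 = -4*(-117) = 468)
v(w) = 1/(19 + w)
T(4) - B(v(C), u) = 516 - 1*(-577) = 516 + 577 = 1093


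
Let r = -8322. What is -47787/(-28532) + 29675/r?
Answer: -224501843/118721652 ≈ -1.8910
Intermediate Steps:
-47787/(-28532) + 29675/r = -47787/(-28532) + 29675/(-8322) = -47787*(-1/28532) + 29675*(-1/8322) = 47787/28532 - 29675/8322 = -224501843/118721652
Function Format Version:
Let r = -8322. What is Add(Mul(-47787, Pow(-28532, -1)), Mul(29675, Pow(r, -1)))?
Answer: Rational(-224501843, 118721652) ≈ -1.8910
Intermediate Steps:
Add(Mul(-47787, Pow(-28532, -1)), Mul(29675, Pow(r, -1))) = Add(Mul(-47787, Pow(-28532, -1)), Mul(29675, Pow(-8322, -1))) = Add(Mul(-47787, Rational(-1, 28532)), Mul(29675, Rational(-1, 8322))) = Add(Rational(47787, 28532), Rational(-29675, 8322)) = Rational(-224501843, 118721652)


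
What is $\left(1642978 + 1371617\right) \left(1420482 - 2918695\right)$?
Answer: $-4516505418735$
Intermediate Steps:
$\left(1642978 + 1371617\right) \left(1420482 - 2918695\right) = 3014595 \left(-1498213\right) = -4516505418735$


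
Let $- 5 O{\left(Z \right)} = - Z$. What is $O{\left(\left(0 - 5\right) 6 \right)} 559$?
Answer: $-3354$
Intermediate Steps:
$O{\left(Z \right)} = \frac{Z}{5}$ ($O{\left(Z \right)} = - \frac{\left(-1\right) Z}{5} = \frac{Z}{5}$)
$O{\left(\left(0 - 5\right) 6 \right)} 559 = \frac{\left(0 - 5\right) 6}{5} \cdot 559 = \frac{\left(-5\right) 6}{5} \cdot 559 = \frac{1}{5} \left(-30\right) 559 = \left(-6\right) 559 = -3354$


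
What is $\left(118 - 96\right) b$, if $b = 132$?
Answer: $2904$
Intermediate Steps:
$\left(118 - 96\right) b = \left(118 - 96\right) 132 = 22 \cdot 132 = 2904$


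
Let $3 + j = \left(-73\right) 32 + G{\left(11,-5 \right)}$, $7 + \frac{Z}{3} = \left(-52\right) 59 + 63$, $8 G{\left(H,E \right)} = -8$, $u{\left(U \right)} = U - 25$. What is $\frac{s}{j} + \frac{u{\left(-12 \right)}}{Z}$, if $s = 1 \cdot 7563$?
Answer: $- \frac{473977}{146835} \approx -3.228$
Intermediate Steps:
$u{\left(U \right)} = -25 + U$ ($u{\left(U \right)} = U - 25 = -25 + U$)
$G{\left(H,E \right)} = -1$ ($G{\left(H,E \right)} = \frac{1}{8} \left(-8\right) = -1$)
$Z = -9036$ ($Z = -21 + 3 \left(\left(-52\right) 59 + 63\right) = -21 + 3 \left(-3068 + 63\right) = -21 + 3 \left(-3005\right) = -21 - 9015 = -9036$)
$s = 7563$
$j = -2340$ ($j = -3 - 2337 = -2340$)
$\frac{s}{j} + \frac{u{\left(-12 \right)}}{Z} = \frac{7563}{-2340} + \frac{-25 - 12}{-9036} = 7563 \left(- \frac{1}{2340}\right) - - \frac{37}{9036} = - \frac{2521}{780} + \frac{37}{9036} = - \frac{473977}{146835}$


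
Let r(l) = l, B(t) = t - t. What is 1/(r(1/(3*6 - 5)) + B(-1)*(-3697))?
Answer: 13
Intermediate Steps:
B(t) = 0
1/(r(1/(3*6 - 5)) + B(-1)*(-3697)) = 1/(1/(3*6 - 5) + 0*(-3697)) = 1/(1/(18 - 5) + 0) = 1/(1/13 + 0) = 1/(1/13) = 13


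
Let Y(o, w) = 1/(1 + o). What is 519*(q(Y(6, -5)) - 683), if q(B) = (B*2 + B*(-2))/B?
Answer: -354477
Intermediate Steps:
q(B) = 0 (q(B) = (2*B - 2*B)/B = 0/B = 0)
519*(q(Y(6, -5)) - 683) = 519*(0 - 683) = 519*(-683) = -354477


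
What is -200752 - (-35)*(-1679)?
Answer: -259517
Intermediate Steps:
-200752 - (-35)*(-1679) = -200752 - 1*58765 = -200752 - 58765 = -259517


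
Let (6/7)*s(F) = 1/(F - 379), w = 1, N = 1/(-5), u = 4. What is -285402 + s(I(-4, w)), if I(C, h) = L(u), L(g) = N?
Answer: -3246733187/11376 ≈ -2.8540e+5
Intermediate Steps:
N = -⅕ ≈ -0.20000
L(g) = -⅕
I(C, h) = -⅕
s(F) = 7/(6*(-379 + F)) (s(F) = 7/(6*(F - 379)) = 7/(6*(-379 + F)))
-285402 + s(I(-4, w)) = -285402 + 7/(6*(-379 - ⅕)) = -285402 + 7/(6*(-1896/5)) = -285402 + (7/6)*(-5/1896) = -285402 - 35/11376 = -3246733187/11376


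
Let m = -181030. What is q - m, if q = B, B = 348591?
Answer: 529621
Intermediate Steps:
q = 348591
q - m = 348591 - 1*(-181030) = 348591 + 181030 = 529621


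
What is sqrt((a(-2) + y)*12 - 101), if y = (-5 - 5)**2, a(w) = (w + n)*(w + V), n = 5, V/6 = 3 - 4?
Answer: sqrt(811) ≈ 28.478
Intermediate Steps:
V = -6 (V = 6*(3 - 4) = 6*(-1) = -6)
a(w) = (-6 + w)*(5 + w) (a(w) = (w + 5)*(w - 6) = (5 + w)*(-6 + w) = (-6 + w)*(5 + w))
y = 100 (y = (-10)**2 = 100)
sqrt((a(-2) + y)*12 - 101) = sqrt(((-30 + (-2)**2 - 1*(-2)) + 100)*12 - 101) = sqrt(((-30 + 4 + 2) + 100)*12 - 101) = sqrt((-24 + 100)*12 - 101) = sqrt(76*12 - 101) = sqrt(912 - 101) = sqrt(811)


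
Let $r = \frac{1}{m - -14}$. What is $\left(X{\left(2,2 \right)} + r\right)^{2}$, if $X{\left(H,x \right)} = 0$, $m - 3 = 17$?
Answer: $\frac{1}{1156} \approx 0.00086505$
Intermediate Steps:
$m = 20$ ($m = 3 + 17 = 20$)
$r = \frac{1}{34}$ ($r = \frac{1}{20 - -14} = \frac{1}{20 + \left(-3 + 17\right)} = \frac{1}{20 + 14} = \frac{1}{34} \approx 0.029412$)
$\left(X{\left(2,2 \right)} + r\right)^{2} = \left(0 + \frac{1}{34}\right)^{2} = \left(\frac{1}{34}\right)^{2} = \frac{1}{1156}$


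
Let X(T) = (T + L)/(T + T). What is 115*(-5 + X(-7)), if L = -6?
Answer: -6555/14 ≈ -468.21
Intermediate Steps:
X(T) = (-6 + T)/(2*T) (X(T) = (T - 6)/(T + T) = (-6 + T)/((2*T)) = (-6 + T)*(1/(2*T)) = (-6 + T)/(2*T))
115*(-5 + X(-7)) = 115*(-5 + (½)*(-6 - 7)/(-7)) = 115*(-5 + (½)*(-⅐)*(-13)) = 115*(-5 + 13/14) = 115*(-57/14) = -6555/14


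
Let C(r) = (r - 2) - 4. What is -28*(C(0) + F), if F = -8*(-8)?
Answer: -1624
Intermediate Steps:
F = 64
C(r) = -6 + r (C(r) = (-2 + r) - 4 = -6 + r)
-28*(C(0) + F) = -28*((-6 + 0) + 64) = -28*(-6 + 64) = -28*58 = -1624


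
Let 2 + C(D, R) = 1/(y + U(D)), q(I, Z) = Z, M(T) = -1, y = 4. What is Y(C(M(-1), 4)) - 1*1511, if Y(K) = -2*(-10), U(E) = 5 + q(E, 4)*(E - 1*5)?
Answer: -1491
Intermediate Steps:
U(E) = -15 + 4*E (U(E) = 5 + 4*(E - 1*5) = 5 + 4*(E - 5) = 5 + 4*(-5 + E) = 5 + (-20 + 4*E) = -15 + 4*E)
C(D, R) = -2 + 1/(-11 + 4*D) (C(D, R) = -2 + 1/(4 + (-15 + 4*D)) = -2 + 1/(-11 + 4*D))
Y(K) = 20
Y(C(M(-1), 4)) - 1*1511 = 20 - 1*1511 = 20 - 1511 = -1491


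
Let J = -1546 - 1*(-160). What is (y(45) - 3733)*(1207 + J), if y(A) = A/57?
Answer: 12693248/19 ≈ 6.6807e+5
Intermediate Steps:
y(A) = A/57 (y(A) = A*(1/57) = A/57)
J = -1386 (J = -1546 + 160 = -1386)
(y(45) - 3733)*(1207 + J) = ((1/57)*45 - 3733)*(1207 - 1386) = (15/19 - 3733)*(-179) = -70912/19*(-179) = 12693248/19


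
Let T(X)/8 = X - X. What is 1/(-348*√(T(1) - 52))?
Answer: I*√13/9048 ≈ 0.00039849*I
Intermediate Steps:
T(X) = 0 (T(X) = 8*(X - X) = 8*0 = 0)
1/(-348*√(T(1) - 52)) = 1/(-348*√(0 - 52)) = 1/(-696*I*√13) = I*√13/9048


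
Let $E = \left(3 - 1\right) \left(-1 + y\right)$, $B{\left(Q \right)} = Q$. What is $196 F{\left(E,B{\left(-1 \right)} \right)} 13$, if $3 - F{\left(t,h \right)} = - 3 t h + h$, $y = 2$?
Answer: $-5096$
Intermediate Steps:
$E = 2$ ($E = \left(3 - 1\right) \left(-1 + 2\right) = 2 \cdot 1 = 2$)
$F{\left(t,h \right)} = 3 - h + 3 h t$ ($F{\left(t,h \right)} = 3 - \left(- 3 t h + h\right) = 3 - \left(- 3 h t + h\right) = 3 - \left(h - 3 h t\right) = 3 + \left(- h + 3 h t\right) = 3 - h + 3 h t$)
$196 F{\left(E,B{\left(-1 \right)} \right)} 13 = 196 \left(3 - -1 + 3 \left(-1\right) 2\right) 13 = 196 \left(3 + 1 - 6\right) 13 = 196 \left(\left(-2\right) 13\right) = 196 \left(-26\right) = -5096$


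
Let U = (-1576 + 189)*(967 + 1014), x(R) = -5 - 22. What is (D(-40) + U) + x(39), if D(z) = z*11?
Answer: -2748114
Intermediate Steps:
D(z) = 11*z
x(R) = -27
U = -2747647 (U = -1387*1981 = -2747647)
(D(-40) + U) + x(39) = (11*(-40) - 2747647) - 27 = (-440 - 2747647) - 27 = -2748087 - 27 = -2748114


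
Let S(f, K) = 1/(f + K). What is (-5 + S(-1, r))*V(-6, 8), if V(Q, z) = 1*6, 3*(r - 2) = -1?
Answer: -21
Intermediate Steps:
r = 5/3 (r = 2 + (⅓)*(-1) = 2 - ⅓ = 5/3 ≈ 1.6667)
S(f, K) = 1/(K + f)
V(Q, z) = 6
(-5 + S(-1, r))*V(-6, 8) = (-5 + 1/(5/3 - 1))*6 = (-5 + 1/(⅔))*6 = (-5 + 3/2)*6 = -7/2*6 = -21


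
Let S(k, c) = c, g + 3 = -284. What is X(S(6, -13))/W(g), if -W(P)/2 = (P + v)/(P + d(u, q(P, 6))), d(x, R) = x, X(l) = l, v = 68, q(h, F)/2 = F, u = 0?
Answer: 3731/438 ≈ 8.5183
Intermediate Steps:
g = -287 (g = -3 - 284 = -287)
q(h, F) = 2*F
W(P) = -2*(68 + P)/P (W(P) = -2*(P + 68)/(P + 0) = -2*(68 + P)/P)
X(S(6, -13))/W(g) = -13/(-2 - 136/(-287)) = -13/(-2 - 136*(-1/287)) = -13/(-2 + 136/287) = -13/(-438/287) = -13*(-287/438) = 3731/438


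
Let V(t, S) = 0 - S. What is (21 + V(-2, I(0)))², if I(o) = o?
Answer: 441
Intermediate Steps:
V(t, S) = -S
(21 + V(-2, I(0)))² = (21 - 1*0)² = (21 + 0)² = 21² = 441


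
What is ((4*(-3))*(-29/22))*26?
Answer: 4524/11 ≈ 411.27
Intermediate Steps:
((4*(-3))*(-29/22))*26 = -(-348)/22*26 = -12*(-29/22)*26 = (174/11)*26 = 4524/11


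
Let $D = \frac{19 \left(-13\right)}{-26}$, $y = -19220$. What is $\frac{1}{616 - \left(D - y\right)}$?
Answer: $- \frac{2}{37227} \approx -5.3724 \cdot 10^{-5}$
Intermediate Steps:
$D = \frac{19}{2}$ ($D = \left(-247\right) \left(- \frac{1}{26}\right) = \frac{19}{2} \approx 9.5$)
$\frac{1}{616 - \left(D - y\right)} = \frac{1}{616 - \frac{38459}{2}} = \frac{1}{- \frac{37227}{2}} = - \frac{2}{37227}$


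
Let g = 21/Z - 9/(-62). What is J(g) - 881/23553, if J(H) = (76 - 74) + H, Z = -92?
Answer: 126251639/67173156 ≈ 1.8795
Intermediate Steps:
g = -237/2852 (g = 21/(-92) - 9/(-62) = 21*(-1/92) - 9*(-1/62) = -21/92 + 9/62 = -237/2852 ≈ -0.083100)
J(H) = 2 + H
J(g) - 881/23553 = (2 - 237/2852) - 881/23553 = 5467/2852 - 881*1/23553 = 5467/2852 - 881/23553 = 126251639/67173156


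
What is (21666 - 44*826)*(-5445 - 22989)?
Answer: 417354252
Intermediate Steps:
(21666 - 44*826)*(-5445 - 22989) = (21666 - 36344)*(-28434) = -14678*(-28434) = 417354252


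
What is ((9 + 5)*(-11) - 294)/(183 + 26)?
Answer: -448/209 ≈ -2.1435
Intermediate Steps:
((9 + 5)*(-11) - 294)/(183 + 26) = (14*(-11) - 294)/209 = (-154 - 294)*(1/209) = -448*1/209 = -448/209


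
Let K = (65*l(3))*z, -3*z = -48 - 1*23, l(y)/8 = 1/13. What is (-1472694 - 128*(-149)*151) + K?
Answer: 4224374/3 ≈ 1.4081e+6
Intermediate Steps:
l(y) = 8/13
z = 71/3 (z = -(-48 - 1*23)/3 = -(-48 - 23)/3 = -⅓*(-71) = 71/3 ≈ 23.667)
K = 2840/3 (K = (65*(8/13))*(71/3) = 40*(71/3) = 2840/3 ≈ 946.67)
(-1472694 - 128*(-149)*151) + K = (-1472694 - 128*(-149)*151) + 2840/3 = (-1472694 + 19072*151) + 2840/3 = (-1472694 + 2879872) + 2840/3 = 1407178 + 2840/3 = 4224374/3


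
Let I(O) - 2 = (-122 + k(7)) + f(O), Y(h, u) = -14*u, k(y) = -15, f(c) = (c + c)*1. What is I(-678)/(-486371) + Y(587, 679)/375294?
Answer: -2031939686/91266059037 ≈ -0.022264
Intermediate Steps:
f(c) = 2*c (f(c) = (2*c)*1 = 2*c)
I(O) = -135 + 2*O (I(O) = 2 + ((-122 - 15) + 2*O) = 2 + (-137 + 2*O) = -135 + 2*O)
I(-678)/(-486371) + Y(587, 679)/375294 = (-135 + 2*(-678))/(-486371) - 14*679/375294 = (-135 - 1356)*(-1/486371) - 9506*1/375294 = -1491*(-1/486371) - 4753/187647 = 1491/486371 - 4753/187647 = -2031939686/91266059037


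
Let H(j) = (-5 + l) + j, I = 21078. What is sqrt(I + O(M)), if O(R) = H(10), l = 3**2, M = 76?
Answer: 2*sqrt(5273) ≈ 145.23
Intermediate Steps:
l = 9
H(j) = 4 + j (H(j) = (-5 + 9) + j = 4 + j)
O(R) = 14 (O(R) = 4 + 10 = 14)
sqrt(I + O(M)) = sqrt(21078 + 14) = sqrt(21092) = 2*sqrt(5273)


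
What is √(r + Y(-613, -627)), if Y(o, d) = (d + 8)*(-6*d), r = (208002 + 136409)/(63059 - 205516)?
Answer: I*√47258233058093449/142457 ≈ 1526.0*I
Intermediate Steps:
r = -344411/142457 (r = 344411/(-142457) = 344411*(-1/142457) = -344411/142457 ≈ -2.4176)
Y(o, d) = -6*d*(8 + d) (Y(o, d) = (8 + d)*(-6*d) = -6*d*(8 + d))
√(r + Y(-613, -627)) = √(-344411/142457 - 6*(-627)*(8 - 627)) = √(-344411/142457 - 6*(-627)*(-619)) = √(-344411/142457 - 2328678) = √(-331736826257/142457) = I*√47258233058093449/142457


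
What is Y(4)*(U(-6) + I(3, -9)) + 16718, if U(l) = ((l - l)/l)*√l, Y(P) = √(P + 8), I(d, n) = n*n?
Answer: 16718 + 162*√3 ≈ 16999.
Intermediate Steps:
I(d, n) = n²
Y(P) = √(8 + P)
U(l) = 0 (U(l) = (0/l)*√l = 0*√l = 0)
Y(4)*(U(-6) + I(3, -9)) + 16718 = √(8 + 4)*(0 + (-9)²) + 16718 = √12*(0 + 81) + 16718 = (2*√3)*81 + 16718 = 162*√3 + 16718 = 16718 + 162*√3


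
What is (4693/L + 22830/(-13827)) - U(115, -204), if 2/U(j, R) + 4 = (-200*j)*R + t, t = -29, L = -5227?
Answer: -288122044578755/113035317144981 ≈ -2.5490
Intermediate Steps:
U(j, R) = 2/(-33 - 200*R*j) (U(j, R) = 2/(-4 + ((-200*j)*R - 29)) = 2/(-4 + (-200*R*j - 29)) = 2/(-4 + (-29 - 200*R*j)) = 2/(-33 - 200*R*j))
(4693/L + 22830/(-13827)) - U(115, -204) = (4693/(-5227) + 22830/(-13827)) - (-2)/(33 + 200*(-204)*115) = (4693*(-1/5227) + 22830*(-1/13827)) - (-2)/(33 - 4692000) = (-4693/5227 - 7610/4609) - (-2)/(-4691967) = -61407507/24091243 - (-2)*(-1)/4691967 = -61407507/24091243 - 1*2/4691967 = -61407507/24091243 - 2/4691967 = -288122044578755/113035317144981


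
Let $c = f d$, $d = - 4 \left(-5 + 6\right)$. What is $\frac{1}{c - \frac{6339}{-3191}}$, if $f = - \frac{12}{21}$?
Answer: $\frac{22337}{95429} \approx 0.23407$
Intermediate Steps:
$d = -4$ ($d = \left(-4\right) 1 = -4$)
$f = - \frac{4}{7}$ ($f = \left(-12\right) \frac{1}{21} = - \frac{4}{7} \approx -0.57143$)
$c = \frac{16}{7}$ ($c = \left(- \frac{4}{7}\right) \left(-4\right) = \frac{16}{7} \approx 2.2857$)
$\frac{1}{c - \frac{6339}{-3191}} = \frac{1}{\frac{16}{7} - \frac{6339}{-3191}} = \frac{1}{\frac{16}{7} - - \frac{6339}{3191}} = \frac{1}{\frac{16}{7} + \frac{6339}{3191}} = \frac{1}{\frac{95429}{22337}} = \frac{22337}{95429}$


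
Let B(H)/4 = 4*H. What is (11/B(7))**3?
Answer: 1331/1404928 ≈ 0.00094738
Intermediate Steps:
B(H) = 16*H (B(H) = 4*(4*H) = 16*H)
(11/B(7))**3 = (11/((16*7)))**3 = (11/112)**3 = 1331/1404928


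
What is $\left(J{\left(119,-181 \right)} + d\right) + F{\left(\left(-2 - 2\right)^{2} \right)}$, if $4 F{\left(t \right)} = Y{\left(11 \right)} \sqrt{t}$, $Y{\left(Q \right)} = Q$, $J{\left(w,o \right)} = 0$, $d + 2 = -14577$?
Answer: $-14568$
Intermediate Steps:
$d = -14579$ ($d = -2 - 14577 = -14579$)
$F{\left(t \right)} = \frac{11 \sqrt{t}}{4}$
$\left(J{\left(119,-181 \right)} + d\right) + F{\left(\left(-2 - 2\right)^{2} \right)} = \left(0 - 14579\right) + \frac{11 \sqrt{\left(-2 - 2\right)^{2}}}{4} = -14579 + \frac{11 \sqrt{\left(-4\right)^{2}}}{4} = -14579 + \frac{11 \sqrt{16}}{4} = -14579 + \frac{11}{4} \cdot 4 = -14579 + 11 = -14568$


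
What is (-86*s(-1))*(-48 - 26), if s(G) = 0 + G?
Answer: -6364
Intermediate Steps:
s(G) = G
(-86*s(-1))*(-48 - 26) = (-86*(-1))*(-48 - 26) = 86*(-74) = -6364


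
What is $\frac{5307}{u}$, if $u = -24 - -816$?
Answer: $\frac{1769}{264} \approx 6.7008$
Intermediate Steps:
$u = 792$ ($u = -24 + 816 = 792$)
$\frac{5307}{u} = \frac{5307}{792} = 5307 \cdot \frac{1}{792} = \frac{1769}{264}$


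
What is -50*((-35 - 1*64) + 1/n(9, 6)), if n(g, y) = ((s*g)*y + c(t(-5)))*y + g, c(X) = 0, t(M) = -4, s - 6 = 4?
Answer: 16082500/3249 ≈ 4950.0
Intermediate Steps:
s = 10 (s = 6 + 4 = 10)
n(g, y) = g + 10*g*y² (n(g, y) = ((10*g)*y + 0)*y + g = (10*g*y + 0)*y + g = (10*g*y)*y + g = 10*g*y² + g = g + 10*g*y²)
-50*((-35 - 1*64) + 1/n(9, 6)) = -50*((-35 - 1*64) + 1/(9*(1 + 10*6²))) = -50*((-35 - 64) + 1/(9*(1 + 10*36))) = -50*(-99 + 1/(9*(1 + 360))) = -50*(-99 + 1/(9*361)) = -50*(-99 + 1/3249) = -50*(-321650/3249) = 16082500/3249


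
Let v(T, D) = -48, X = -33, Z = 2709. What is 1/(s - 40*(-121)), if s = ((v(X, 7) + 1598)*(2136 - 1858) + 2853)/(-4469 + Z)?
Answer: 1760/8084647 ≈ 0.00021770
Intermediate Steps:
s = -433753/1760 (s = ((-48 + 1598)*(2136 - 1858) + 2853)/(-4469 + 2709) = (1550*278 + 2853)/(-1760) = (430900 + 2853)*(-1/1760) = 433753*(-1/1760) = -433753/1760 ≈ -246.45)
1/(s - 40*(-121)) = 1/(-433753/1760 - 40*(-121)) = 1/(-433753/1760 + 4840) = 1/(8084647/1760) = 1760/8084647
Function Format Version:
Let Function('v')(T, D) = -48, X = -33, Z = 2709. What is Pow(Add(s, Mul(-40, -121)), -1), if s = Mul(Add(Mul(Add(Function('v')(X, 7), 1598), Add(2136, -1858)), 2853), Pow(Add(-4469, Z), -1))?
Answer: Rational(1760, 8084647) ≈ 0.00021770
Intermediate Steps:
s = Rational(-433753, 1760) (s = Mul(Add(Mul(Add(-48, 1598), Add(2136, -1858)), 2853), Pow(Add(-4469, 2709), -1)) = Mul(Add(Mul(1550, 278), 2853), Pow(-1760, -1)) = Mul(Add(430900, 2853), Rational(-1, 1760)) = Mul(433753, Rational(-1, 1760)) = Rational(-433753, 1760) ≈ -246.45)
Pow(Add(s, Mul(-40, -121)), -1) = Pow(Add(Rational(-433753, 1760), Mul(-40, -121)), -1) = Pow(Add(Rational(-433753, 1760), 4840), -1) = Pow(Rational(8084647, 1760), -1) = Rational(1760, 8084647)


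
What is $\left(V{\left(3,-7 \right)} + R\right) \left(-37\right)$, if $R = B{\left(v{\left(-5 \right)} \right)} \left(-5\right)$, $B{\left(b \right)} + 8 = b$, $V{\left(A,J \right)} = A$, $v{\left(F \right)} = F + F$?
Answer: $-3441$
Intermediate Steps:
$v{\left(F \right)} = 2 F$
$B{\left(b \right)} = -8 + b$
$R = 90$ ($R = \left(-8 + 2 \left(-5\right)\right) \left(-5\right) = \left(-8 - 10\right) \left(-5\right) = \left(-18\right) \left(-5\right) = 90$)
$\left(V{\left(3,-7 \right)} + R\right) \left(-37\right) = \left(3 + 90\right) \left(-37\right) = 93 \left(-37\right) = -3441$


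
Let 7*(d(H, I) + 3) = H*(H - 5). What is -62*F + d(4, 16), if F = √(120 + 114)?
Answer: -25/7 - 186*√26 ≈ -951.99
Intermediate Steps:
d(H, I) = -3 + H*(-5 + H)/7 (d(H, I) = -3 + (H*(H - 5))/7 = -3 + (H*(-5 + H))/7 = -3 + H*(-5 + H)/7)
F = 3*√26 (F = √234 = 3*√26 ≈ 15.297)
-62*F + d(4, 16) = -186*√26 + (-3 - 5/7*4 + (⅐)*4²) = -186*√26 + (-3 - 20/7 + (⅐)*16) = -186*√26 + (-3 - 20/7 + 16/7) = -186*√26 - 25/7 = -25/7 - 186*√26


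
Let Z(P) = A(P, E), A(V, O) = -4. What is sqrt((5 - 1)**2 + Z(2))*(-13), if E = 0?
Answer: -26*sqrt(3) ≈ -45.033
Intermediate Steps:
Z(P) = -4
sqrt((5 - 1)**2 + Z(2))*(-13) = sqrt((5 - 1)**2 - 4)*(-13) = sqrt(4**2 - 4)*(-13) = sqrt(16 - 4)*(-13) = sqrt(12)*(-13) = (2*sqrt(3))*(-13) = -26*sqrt(3)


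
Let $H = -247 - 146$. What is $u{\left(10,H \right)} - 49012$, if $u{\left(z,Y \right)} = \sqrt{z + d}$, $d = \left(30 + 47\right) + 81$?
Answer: $-49012 + 2 \sqrt{42} \approx -48999.0$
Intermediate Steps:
$d = 158$ ($d = 77 + 81 = 158$)
$H = -393$
$u{\left(z,Y \right)} = \sqrt{158 + z}$ ($u{\left(z,Y \right)} = \sqrt{z + 158} = \sqrt{158 + z}$)
$u{\left(10,H \right)} - 49012 = \sqrt{158 + 10} - 49012 = \sqrt{168} - 49012 = 2 \sqrt{42} - 49012 = -49012 + 2 \sqrt{42}$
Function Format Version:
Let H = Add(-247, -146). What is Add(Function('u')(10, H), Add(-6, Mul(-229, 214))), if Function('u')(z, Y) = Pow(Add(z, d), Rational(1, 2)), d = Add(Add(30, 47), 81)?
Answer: Add(-49012, Mul(2, Pow(42, Rational(1, 2)))) ≈ -48999.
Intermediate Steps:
d = 158 (d = Add(77, 81) = 158)
H = -393
Function('u')(z, Y) = Pow(Add(158, z), Rational(1, 2)) (Function('u')(z, Y) = Pow(Add(z, 158), Rational(1, 2)) = Pow(Add(158, z), Rational(1, 2)))
Add(Function('u')(10, H), Add(-6, Mul(-229, 214))) = Add(Pow(Add(158, 10), Rational(1, 2)), Add(-6, Mul(-229, 214))) = Add(Pow(168, Rational(1, 2)), Add(-6, -49006)) = Add(Mul(2, Pow(42, Rational(1, 2))), -49012) = Add(-49012, Mul(2, Pow(42, Rational(1, 2))))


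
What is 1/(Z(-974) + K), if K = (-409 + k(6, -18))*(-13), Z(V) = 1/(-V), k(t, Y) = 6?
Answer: 974/5102787 ≈ 0.00019088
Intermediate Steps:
Z(V) = -1/V
K = 5239 (K = (-409 + 6)*(-13) = -403*(-13) = 5239)
1/(Z(-974) + K) = 1/(-1/(-974) + 5239) = 1/(-1*(-1/974) + 5239) = 1/(1/974 + 5239) = 1/(5102787/974) = 974/5102787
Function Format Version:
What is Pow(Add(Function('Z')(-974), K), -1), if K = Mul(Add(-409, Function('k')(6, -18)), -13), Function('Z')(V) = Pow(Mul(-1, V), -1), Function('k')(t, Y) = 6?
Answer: Rational(974, 5102787) ≈ 0.00019088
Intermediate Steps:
Function('Z')(V) = Mul(-1, Pow(V, -1))
K = 5239 (K = Mul(Add(-409, 6), -13) = Mul(-403, -13) = 5239)
Pow(Add(Function('Z')(-974), K), -1) = Pow(Add(Mul(-1, Pow(-974, -1)), 5239), -1) = Pow(Add(Mul(-1, Rational(-1, 974)), 5239), -1) = Pow(Add(Rational(1, 974), 5239), -1) = Pow(Rational(5102787, 974), -1) = Rational(974, 5102787)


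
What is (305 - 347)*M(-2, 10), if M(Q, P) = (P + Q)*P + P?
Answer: -3780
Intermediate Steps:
M(Q, P) = P + P*(P + Q) (M(Q, P) = P*(P + Q) + P = P + P*(P + Q))
(305 - 347)*M(-2, 10) = (305 - 347)*(10*(1 + 10 - 2)) = -420*9 = -42*90 = -3780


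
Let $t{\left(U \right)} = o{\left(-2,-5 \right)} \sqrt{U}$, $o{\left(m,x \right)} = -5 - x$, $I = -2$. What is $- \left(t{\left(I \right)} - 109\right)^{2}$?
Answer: $-11881$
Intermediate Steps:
$t{\left(U \right)} = 0$ ($t{\left(U \right)} = \left(-5 - -5\right) \sqrt{U} = \left(-5 + 5\right) \sqrt{U} = 0 \sqrt{U} = 0$)
$- \left(t{\left(I \right)} - 109\right)^{2} = - \left(0 - 109\right)^{2} = - \left(-109\right)^{2} = \left(-1\right) 11881 = -11881$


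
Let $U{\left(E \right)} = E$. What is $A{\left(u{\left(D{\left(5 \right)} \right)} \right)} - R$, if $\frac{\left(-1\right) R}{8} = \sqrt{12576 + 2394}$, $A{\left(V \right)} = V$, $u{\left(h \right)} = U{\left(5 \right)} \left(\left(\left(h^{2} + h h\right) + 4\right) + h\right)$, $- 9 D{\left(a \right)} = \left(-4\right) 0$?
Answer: $20 + 8 \sqrt{14970} \approx 998.82$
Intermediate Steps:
$D{\left(a \right)} = 0$ ($D{\left(a \right)} = - \frac{\left(-4\right) 0}{9} = \left(- \frac{1}{9}\right) 0 = 0$)
$u{\left(h \right)} = 20 + 5 h + 10 h^{2}$ ($u{\left(h \right)} = 5 \left(\left(\left(h^{2} + h h\right) + 4\right) + h\right) = 5 \left(\left(\left(h^{2} + h^{2}\right) + 4\right) + h\right) = 5 \left(\left(2 h^{2} + 4\right) + h\right) = 5 \left(\left(4 + 2 h^{2}\right) + h\right) = 5 \left(4 + h + 2 h^{2}\right) = 20 + 5 h + 10 h^{2}$)
$R = - 8 \sqrt{14970}$ ($R = - 8 \sqrt{12576 + 2394} = - 8 \sqrt{14970} \approx -978.82$)
$A{\left(u{\left(D{\left(5 \right)} \right)} \right)} - R = \left(20 + 5 \cdot 0 + 10 \cdot 0^{2}\right) - - 8 \sqrt{14970} = \left(20 + 0 + 10 \cdot 0\right) + 8 \sqrt{14970} = \left(20 + 0 + 0\right) + 8 \sqrt{14970} = 20 + 8 \sqrt{14970}$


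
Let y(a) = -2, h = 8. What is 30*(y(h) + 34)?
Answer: 960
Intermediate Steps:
30*(y(h) + 34) = 30*(-2 + 34) = 30*32 = 960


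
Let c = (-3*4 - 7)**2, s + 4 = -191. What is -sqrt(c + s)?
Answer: -sqrt(166) ≈ -12.884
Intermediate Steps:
s = -195 (s = -4 - 191 = -195)
c = 361 (c = (-12 - 7)**2 = (-19)**2 = 361)
-sqrt(c + s) = -sqrt(361 - 195) = -sqrt(166)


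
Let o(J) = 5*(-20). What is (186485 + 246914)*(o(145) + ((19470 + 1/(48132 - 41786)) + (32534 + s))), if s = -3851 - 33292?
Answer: 40597917580493/6346 ≈ 6.3974e+9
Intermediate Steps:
o(J) = -100
s = -37143
(186485 + 246914)*(o(145) + ((19470 + 1/(48132 - 41786)) + (32534 + s))) = (186485 + 246914)*(-100 + ((19470 + 1/(48132 - 41786)) + (32534 - 37143))) = 433399*(-100 + ((19470 + 1/6346) - 4609)) = 433399*(-100 + (123556621/6346 - 4609)) = 433399*(-100 + 94307907/6346) = 433399*(93673307/6346) = 40597917580493/6346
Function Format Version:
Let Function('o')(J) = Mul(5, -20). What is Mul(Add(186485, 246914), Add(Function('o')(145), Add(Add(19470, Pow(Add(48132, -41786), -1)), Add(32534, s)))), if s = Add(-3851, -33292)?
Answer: Rational(40597917580493, 6346) ≈ 6.3974e+9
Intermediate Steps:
Function('o')(J) = -100
s = -37143
Mul(Add(186485, 246914), Add(Function('o')(145), Add(Add(19470, Pow(Add(48132, -41786), -1)), Add(32534, s)))) = Mul(Add(186485, 246914), Add(-100, Add(Add(19470, Pow(Add(48132, -41786), -1)), Add(32534, -37143)))) = Mul(433399, Add(-100, Add(Add(19470, Pow(6346, -1)), -4609))) = Mul(433399, Add(-100, Add(Add(19470, Rational(1, 6346)), -4609))) = Mul(433399, Add(-100, Add(Rational(123556621, 6346), -4609))) = Mul(433399, Add(-100, Rational(94307907, 6346))) = Mul(433399, Rational(93673307, 6346)) = Rational(40597917580493, 6346)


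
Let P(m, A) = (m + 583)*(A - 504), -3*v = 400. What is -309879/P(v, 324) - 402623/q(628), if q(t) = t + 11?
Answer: -152067103/242820 ≈ -626.25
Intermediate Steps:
v = -400/3 (v = -⅓*400 = -400/3 ≈ -133.33)
P(m, A) = (-504 + A)*(583 + m) (P(m, A) = (583 + m)*(-504 + A) = (-504 + A)*(583 + m))
q(t) = 11 + t
-309879/P(v, 324) - 402623/q(628) = -309879/(-293832 - 504*(-400/3) + 583*324 + 324*(-400/3)) - 402623/(11 + 628) = -309879/(-293832 + 67200 + 188892 - 43200) - 402623/639 = -309879/(-80940) - 402623*1/639 = -309879*(-1/80940) - 402623/639 = 103293/26980 - 402623/639 = -152067103/242820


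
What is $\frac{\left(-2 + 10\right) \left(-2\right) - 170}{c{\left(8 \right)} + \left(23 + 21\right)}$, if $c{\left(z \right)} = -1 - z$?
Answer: $- \frac{186}{35} \approx -5.3143$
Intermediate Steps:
$\frac{\left(-2 + 10\right) \left(-2\right) - 170}{c{\left(8 \right)} + \left(23 + 21\right)} = \frac{\left(-2 + 10\right) \left(-2\right) - 170}{\left(-1 - 8\right) + \left(23 + 21\right)} = \frac{8 \left(-2\right) - 170}{\left(-1 - 8\right) + 44} = \frac{-16 - 170}{-9 + 44} = - \frac{186}{35}$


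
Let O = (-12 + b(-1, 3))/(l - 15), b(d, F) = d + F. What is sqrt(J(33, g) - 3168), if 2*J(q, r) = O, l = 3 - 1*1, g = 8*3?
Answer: I*sqrt(535327)/13 ≈ 56.282*I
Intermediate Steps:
g = 24
l = 2 (l = 3 - 1 = 2)
b(d, F) = F + d
O = 10/13 (O = (-12 + (3 - 1))/(2 - 15) = (-12 + 2)/(-13) = -10*(-1/13) = 10/13 ≈ 0.76923)
J(q, r) = 5/13 (J(q, r) = (1/2)*(10/13) = 5/13)
sqrt(J(33, g) - 3168) = sqrt(5/13 - 3168) = sqrt(-41179/13) = I*sqrt(535327)/13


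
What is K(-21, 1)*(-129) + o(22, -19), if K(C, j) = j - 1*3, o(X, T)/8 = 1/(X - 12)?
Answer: 1294/5 ≈ 258.80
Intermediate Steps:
o(X, T) = 8/(-12 + X) (o(X, T) = 8/(X - 12) = 8/(-12 + X))
K(C, j) = -3 + j (K(C, j) = j - 3 = -3 + j)
K(-21, 1)*(-129) + o(22, -19) = (-3 + 1)*(-129) + 8/(-12 + 22) = -2*(-129) + 8/10 = 258 + 8*(⅒) = 258 + ⅘ = 1294/5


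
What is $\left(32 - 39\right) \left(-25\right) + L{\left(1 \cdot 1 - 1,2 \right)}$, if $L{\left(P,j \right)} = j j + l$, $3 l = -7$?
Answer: $\frac{530}{3} \approx 176.67$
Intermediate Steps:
$l = - \frac{7}{3}$ ($l = \frac{1}{3} \left(-7\right) = - \frac{7}{3} \approx -2.3333$)
$L{\left(P,j \right)} = - \frac{7}{3} + j^{2}$ ($L{\left(P,j \right)} = j j - \frac{7}{3} = j^{2} - \frac{7}{3} = - \frac{7}{3} + j^{2}$)
$\left(32 - 39\right) \left(-25\right) + L{\left(1 \cdot 1 - 1,2 \right)} = \left(32 - 39\right) \left(-25\right) - \left(\frac{7}{3} - 2^{2}\right) = \left(32 - 39\right) \left(-25\right) + \left(- \frac{7}{3} + 4\right) = \left(-7\right) \left(-25\right) + \frac{5}{3} = 175 + \frac{5}{3} = \frac{530}{3}$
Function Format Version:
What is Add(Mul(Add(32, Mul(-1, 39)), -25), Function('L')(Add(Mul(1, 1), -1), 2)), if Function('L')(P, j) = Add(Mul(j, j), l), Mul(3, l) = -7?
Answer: Rational(530, 3) ≈ 176.67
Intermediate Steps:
l = Rational(-7, 3) (l = Mul(Rational(1, 3), -7) = Rational(-7, 3) ≈ -2.3333)
Function('L')(P, j) = Add(Rational(-7, 3), Pow(j, 2)) (Function('L')(P, j) = Add(Mul(j, j), Rational(-7, 3)) = Add(Pow(j, 2), Rational(-7, 3)) = Add(Rational(-7, 3), Pow(j, 2)))
Add(Mul(Add(32, Mul(-1, 39)), -25), Function('L')(Add(Mul(1, 1), -1), 2)) = Add(Mul(Add(32, Mul(-1, 39)), -25), Add(Rational(-7, 3), Pow(2, 2))) = Add(Mul(Add(32, -39), -25), Add(Rational(-7, 3), 4)) = Add(Mul(-7, -25), Rational(5, 3)) = Add(175, Rational(5, 3)) = Rational(530, 3)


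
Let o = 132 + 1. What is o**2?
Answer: 17689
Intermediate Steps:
o = 133
o**2 = 133**2 = 17689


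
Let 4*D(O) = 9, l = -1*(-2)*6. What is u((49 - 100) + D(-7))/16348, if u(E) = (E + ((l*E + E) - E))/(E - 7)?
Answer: 2535/3645604 ≈ 0.00069536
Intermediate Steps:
l = 12 (l = 2*6 = 12)
D(O) = 9/4 (D(O) = (¼)*9 = 9/4)
u(E) = 13*E/(-7 + E) (u(E) = (E + ((12*E + E) - E))/(E - 7) = (E + (13*E - E))/(-7 + E) = (E + 12*E)/(-7 + E) = (13*E)/(-7 + E) = 13*E/(-7 + E))
u((49 - 100) + D(-7))/16348 = (13*((49 - 100) + 9/4)/(-7 + ((49 - 100) + 9/4)))/16348 = (13*(-51 + 9/4)/(-7 + (-51 + 9/4)))*(1/16348) = (13*(-195/4)/(-7 - 195/4))*(1/16348) = (13*(-195/4)/(-223/4))*(1/16348) = (13*(-195/4)*(-4/223))*(1/16348) = (2535/223)*(1/16348) = 2535/3645604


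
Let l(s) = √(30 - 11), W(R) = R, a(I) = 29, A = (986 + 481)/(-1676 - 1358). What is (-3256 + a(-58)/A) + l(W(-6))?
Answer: -4864538/1467 + √19 ≈ -3311.6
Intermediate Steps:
A = -1467/3034 (A = 1467/(-3034) = 1467*(-1/3034) = -1467/3034 ≈ -0.48352)
l(s) = √19
(-3256 + a(-58)/A) + l(W(-6)) = (-3256 + 29/(-1467/3034)) + √19 = (-3256 + 29*(-3034/1467)) + √19 = (-3256 - 87986/1467) + √19 = -4864538/1467 + √19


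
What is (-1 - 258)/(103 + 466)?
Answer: -259/569 ≈ -0.45518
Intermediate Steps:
(-1 - 258)/(103 + 466) = -259/569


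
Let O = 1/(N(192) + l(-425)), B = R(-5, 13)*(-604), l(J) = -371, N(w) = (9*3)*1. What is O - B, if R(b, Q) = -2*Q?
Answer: -5402177/344 ≈ -15704.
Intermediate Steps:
N(w) = 27 (N(w) = 27*1 = 27)
B = 15704 (B = -2*13*(-604) = -26*(-604) = 15704)
O = -1/344 (O = 1/(27 - 371) = 1/(-344) = -1/344 ≈ -0.0029070)
O - B = -1/344 - 1*15704 = -1/344 - 15704 = -5402177/344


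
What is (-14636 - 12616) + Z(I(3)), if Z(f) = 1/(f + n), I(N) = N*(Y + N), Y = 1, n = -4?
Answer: -218015/8 ≈ -27252.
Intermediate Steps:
I(N) = N*(1 + N)
Z(f) = 1/(-4 + f) (Z(f) = 1/(f - 4) = 1/(-4 + f))
(-14636 - 12616) + Z(I(3)) = (-14636 - 12616) + 1/(-4 + 3*(1 + 3)) = -27252 + 1/(-4 + 3*4) = -27252 + 1/(-4 + 12) = -27252 + 1/8 = -218015/8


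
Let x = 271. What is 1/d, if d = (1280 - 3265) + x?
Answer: -1/1714 ≈ -0.00058343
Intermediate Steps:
d = -1714 (d = (1280 - 3265) + 271 = -1985 + 271 = -1714)
1/d = 1/(-1714) = -1/1714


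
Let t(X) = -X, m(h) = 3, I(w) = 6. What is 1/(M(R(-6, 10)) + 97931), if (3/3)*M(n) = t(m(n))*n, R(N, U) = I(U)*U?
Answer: 1/97751 ≈ 1.0230e-5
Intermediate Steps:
R(N, U) = 6*U
M(n) = -3*n (M(n) = (-1*3)*n = -3*n)
1/(M(R(-6, 10)) + 97931) = 1/(-18*10 + 97931) = 1/(-3*60 + 97931) = 1/(-180 + 97931) = 1/97751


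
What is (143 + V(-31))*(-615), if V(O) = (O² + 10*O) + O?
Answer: -469245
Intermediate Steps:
V(O) = O² + 11*O
(143 + V(-31))*(-615) = (143 - 31*(11 - 31))*(-615) = (143 - 31*(-20))*(-615) = (143 + 620)*(-615) = 763*(-615) = -469245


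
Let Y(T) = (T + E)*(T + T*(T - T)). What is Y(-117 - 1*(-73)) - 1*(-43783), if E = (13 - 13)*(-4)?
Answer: 45719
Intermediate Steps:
E = 0 (E = 0*(-4) = 0)
Y(T) = T² (Y(T) = (T + 0)*(T + T*(T - T)) = T*(T + T*0) = T*(T + 0) = T*T = T²)
Y(-117 - 1*(-73)) - 1*(-43783) = (-117 - 1*(-73))² - 1*(-43783) = (-117 + 73)² + 43783 = (-44)² + 43783 = 1936 + 43783 = 45719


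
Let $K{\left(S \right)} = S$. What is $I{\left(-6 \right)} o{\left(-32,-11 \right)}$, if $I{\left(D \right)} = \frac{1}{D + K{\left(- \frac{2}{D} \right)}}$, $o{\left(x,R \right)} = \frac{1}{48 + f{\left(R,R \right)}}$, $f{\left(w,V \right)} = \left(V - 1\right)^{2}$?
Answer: $- \frac{1}{1088} \approx -0.00091912$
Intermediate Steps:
$f{\left(w,V \right)} = \left(-1 + V\right)^{2}$
$o{\left(x,R \right)} = \frac{1}{48 + \left(-1 + R\right)^{2}}$
$I{\left(D \right)} = \frac{1}{D - \frac{2}{D}}$
$I{\left(-6 \right)} o{\left(-32,-11 \right)} = \frac{\left(-6\right) \frac{1}{-2 + \left(-6\right)^{2}}}{48 + \left(-1 - 11\right)^{2}} = \frac{\left(-6\right) \frac{1}{-2 + 36}}{48 + \left(-12\right)^{2}} = \frac{\left(-6\right) \frac{1}{34}}{48 + 144} = \frac{\left(-6\right) \frac{1}{34}}{192} = \left(- \frac{3}{17}\right) \frac{1}{192} = - \frac{1}{1088}$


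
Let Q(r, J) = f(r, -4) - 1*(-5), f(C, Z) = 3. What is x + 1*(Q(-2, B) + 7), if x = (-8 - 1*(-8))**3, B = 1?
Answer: 15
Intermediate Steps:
Q(r, J) = 8 (Q(r, J) = 3 - 1*(-5) = 3 + 5 = 8)
x = 0 (x = (-8 + 8)**3 = 0**3 = 0)
x + 1*(Q(-2, B) + 7) = 0 + 1*(8 + 7) = 0 + 1*15 = 0 + 15 = 15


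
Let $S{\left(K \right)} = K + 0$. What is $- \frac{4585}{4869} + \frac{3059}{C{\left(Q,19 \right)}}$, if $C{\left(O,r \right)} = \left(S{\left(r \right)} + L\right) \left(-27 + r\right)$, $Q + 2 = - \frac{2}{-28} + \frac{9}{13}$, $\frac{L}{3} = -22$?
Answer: $\frac{13170311}{1830744} \approx 7.194$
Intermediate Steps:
$S{\left(K \right)} = K$
$L = -66$ ($L = 3 \left(-22\right) = -66$)
$Q = - \frac{225}{182}$ ($Q = -2 + \left(- \frac{2}{-28} + \frac{9}{13}\right) = -2 + \left(\left(-2\right) \left(- \frac{1}{28}\right) + 9 \cdot \frac{1}{13}\right) = -2 + \left(\frac{1}{14} + \frac{9}{13}\right) = -2 + \frac{139}{182} = - \frac{225}{182} \approx -1.2363$)
$C{\left(O,r \right)} = \left(-66 + r\right) \left(-27 + r\right)$ ($C{\left(O,r \right)} = \left(r - 66\right) \left(-27 + r\right) = \left(-66 + r\right) \left(-27 + r\right)$)
$- \frac{4585}{4869} + \frac{3059}{C{\left(Q,19 \right)}} = - \frac{4585}{4869} + \frac{3059}{1782 + 19^{2} - 1767} = \left(-4585\right) \frac{1}{4869} + \frac{3059}{1782 + 361 - 1767} = - \frac{4585}{4869} + \frac{3059}{376} = \frac{13170311}{1830744}$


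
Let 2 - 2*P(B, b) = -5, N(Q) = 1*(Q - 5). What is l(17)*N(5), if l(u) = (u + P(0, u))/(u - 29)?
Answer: 0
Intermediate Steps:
N(Q) = -5 + Q (N(Q) = 1*(-5 + Q) = -5 + Q)
P(B, b) = 7/2 (P(B, b) = 1 - ½*(-5) = 1 + 5/2 = 7/2)
l(u) = (7/2 + u)/(-29 + u) (l(u) = (u + 7/2)/(u - 29) = (7/2 + u)/(-29 + u))
l(17)*N(5) = ((7/2 + 17)/(-29 + 17))*(-5 + 5) = ((41/2)/(-12))*0 = -1/12*41/2*0 = -41/24*0 = 0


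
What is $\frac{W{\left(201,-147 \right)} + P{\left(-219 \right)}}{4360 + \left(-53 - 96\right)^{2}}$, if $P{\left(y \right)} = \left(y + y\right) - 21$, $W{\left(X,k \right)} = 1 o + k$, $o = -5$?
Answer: $- \frac{611}{26561} \approx -0.023004$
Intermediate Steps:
$W{\left(X,k \right)} = -5 + k$ ($W{\left(X,k \right)} = 1 \left(-5\right) + k = -5 + k$)
$P{\left(y \right)} = -21 + 2 y$ ($P{\left(y \right)} = 2 y - 21 = -21 + 2 y$)
$\frac{W{\left(201,-147 \right)} + P{\left(-219 \right)}}{4360 + \left(-53 - 96\right)^{2}} = \frac{\left(-5 - 147\right) + \left(-21 + 2 \left(-219\right)\right)}{4360 + \left(-53 - 96\right)^{2}} = \frac{-152 - 459}{4360 + \left(-149\right)^{2}} = \frac{-152 - 459}{4360 + 22201} = - \frac{611}{26561}$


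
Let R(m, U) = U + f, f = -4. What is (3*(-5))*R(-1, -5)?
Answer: 135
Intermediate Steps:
R(m, U) = -4 + U (R(m, U) = U - 4 = -4 + U)
(3*(-5))*R(-1, -5) = (3*(-5))*(-4 - 5) = -15*(-9) = 135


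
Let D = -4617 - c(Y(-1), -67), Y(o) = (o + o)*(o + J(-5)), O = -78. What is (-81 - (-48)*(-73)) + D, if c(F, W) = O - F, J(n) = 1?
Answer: -8124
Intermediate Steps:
Y(o) = 2*o*(1 + o) (Y(o) = (o + o)*(o + 1) = (2*o)*(1 + o) = 2*o*(1 + o))
c(F, W) = -78 - F
D = -4539 (D = -4617 - (-78 - 2*(-1)*(1 - 1)) = -4617 - (-78 - 2*(-1)*0) = -4617 - (-78 - 1*0) = -4617 - (-78 + 0) = -4617 - 1*(-78) = -4617 + 78 = -4539)
(-81 - (-48)*(-73)) + D = (-81 - (-48)*(-73)) - 4539 = (-81 - 48*73) - 4539 = (-81 - 3504) - 4539 = -3585 - 4539 = -8124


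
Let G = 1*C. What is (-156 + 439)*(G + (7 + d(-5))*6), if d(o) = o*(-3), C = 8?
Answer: 39620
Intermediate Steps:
d(o) = -3*o
G = 8 (G = 1*8 = 8)
(-156 + 439)*(G + (7 + d(-5))*6) = (-156 + 439)*(8 + (7 - 3*(-5))*6) = 283*(8 + (7 + 15)*6) = 283*(8 + 22*6) = 283*(8 + 132) = 283*140 = 39620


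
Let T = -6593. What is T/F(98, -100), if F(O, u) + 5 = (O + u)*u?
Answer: -6593/195 ≈ -33.810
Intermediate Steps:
F(O, u) = -5 + u*(O + u) (F(O, u) = -5 + (O + u)*u = -5 + u*(O + u))
T/F(98, -100) = -6593/(-5 + (-100)**2 + 98*(-100)) = -6593/(-5 + 10000 - 9800) = -6593/195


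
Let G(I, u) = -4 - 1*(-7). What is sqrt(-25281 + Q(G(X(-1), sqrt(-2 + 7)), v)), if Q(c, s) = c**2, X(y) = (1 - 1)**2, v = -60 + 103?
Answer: 18*I*sqrt(78) ≈ 158.97*I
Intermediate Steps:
v = 43
X(y) = 0 (X(y) = 0**2 = 0)
G(I, u) = 3 (G(I, u) = -4 + 7 = 3)
sqrt(-25281 + Q(G(X(-1), sqrt(-2 + 7)), v)) = sqrt(-25281 + 3**2) = sqrt(-25281 + 9) = sqrt(-25272) = 18*I*sqrt(78)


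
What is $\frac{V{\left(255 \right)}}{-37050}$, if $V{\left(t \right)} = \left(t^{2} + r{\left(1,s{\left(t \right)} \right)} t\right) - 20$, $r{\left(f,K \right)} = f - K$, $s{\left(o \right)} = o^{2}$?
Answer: $\frac{3303223}{7410} \approx 445.78$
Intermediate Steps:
$V{\left(t \right)} = -20 + t^{2} + t \left(1 - t^{2}\right)$ ($V{\left(t \right)} = \left(t^{2} + \left(1 - t^{2}\right) t\right) - 20 = \left(t^{2} + t \left(1 - t^{2}\right)\right) - 20 = -20 + t^{2} + t \left(1 - t^{2}\right)$)
$\frac{V{\left(255 \right)}}{-37050} = \frac{-20 + 255 + 255^{2} - 255^{3}}{-37050} = \left(-20 + 255 + 65025 - 16581375\right) \left(- \frac{1}{37050}\right) = \left(-16516115\right) \left(- \frac{1}{37050}\right) = \frac{3303223}{7410}$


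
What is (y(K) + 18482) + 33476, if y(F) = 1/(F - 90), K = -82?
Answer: 8936775/172 ≈ 51958.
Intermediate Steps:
y(F) = 1/(-90 + F)
(y(K) + 18482) + 33476 = (1/(-90 - 82) + 18482) + 33476 = (1/(-172) + 18482) + 33476 = (-1/172 + 18482) + 33476 = 3178903/172 + 33476 = 8936775/172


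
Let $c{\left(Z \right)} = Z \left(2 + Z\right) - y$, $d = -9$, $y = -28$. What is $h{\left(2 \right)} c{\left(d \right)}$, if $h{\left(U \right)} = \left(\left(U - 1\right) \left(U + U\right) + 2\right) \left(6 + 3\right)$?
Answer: $4914$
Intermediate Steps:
$c{\left(Z \right)} = 28 + Z \left(2 + Z\right)$ ($c{\left(Z \right)} = Z \left(2 + Z\right) - -28 = Z \left(2 + Z\right) + 28 = 28 + Z \left(2 + Z\right)$)
$h{\left(U \right)} = 18 + 18 U \left(-1 + U\right)$ ($h{\left(U \right)} = \left(\left(-1 + U\right) 2 U + 2\right) 9 = \left(2 U \left(-1 + U\right) + 2\right) 9 = \left(2 + 2 U \left(-1 + U\right)\right) 9 = 18 + 18 U \left(-1 + U\right)$)
$h{\left(2 \right)} c{\left(d \right)} = \left(18 - 36 + 18 \cdot 2^{2}\right) \left(28 + \left(-9\right)^{2} + 2 \left(-9\right)\right) = \left(18 - 36 + 18 \cdot 4\right) \left(28 + 81 - 18\right) = \left(18 - 36 + 72\right) 91 = 54 \cdot 91 = 4914$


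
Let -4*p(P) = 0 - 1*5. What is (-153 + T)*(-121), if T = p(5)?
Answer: 73447/4 ≈ 18362.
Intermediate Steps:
p(P) = 5/4 (p(P) = -(0 - 1*5)/4 = -(0 - 5)/4 = -¼*(-5) = 5/4)
T = 5/4 ≈ 1.2500
(-153 + T)*(-121) = (-153 + 5/4)*(-121) = -607/4*(-121) = 73447/4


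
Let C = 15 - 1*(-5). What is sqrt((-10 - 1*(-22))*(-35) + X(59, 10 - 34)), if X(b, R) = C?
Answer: 20*I ≈ 20.0*I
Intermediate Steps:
C = 20 (C = 15 + 5 = 20)
X(b, R) = 20
sqrt((-10 - 1*(-22))*(-35) + X(59, 10 - 34)) = sqrt((-10 - 1*(-22))*(-35) + 20) = sqrt((-10 + 22)*(-35) + 20) = sqrt(12*(-35) + 20) = sqrt(-420 + 20) = sqrt(-400) = 20*I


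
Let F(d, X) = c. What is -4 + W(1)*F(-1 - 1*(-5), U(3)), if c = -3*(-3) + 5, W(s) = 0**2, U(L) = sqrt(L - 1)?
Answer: -4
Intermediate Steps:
U(L) = sqrt(-1 + L)
W(s) = 0
c = 14 (c = 9 + 5 = 14)
F(d, X) = 14
-4 + W(1)*F(-1 - 1*(-5), U(3)) = -4 + 0*14 = -4 + 0 = -4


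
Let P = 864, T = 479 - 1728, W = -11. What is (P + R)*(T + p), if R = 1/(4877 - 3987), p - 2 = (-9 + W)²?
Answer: -651309967/890 ≈ -7.3181e+5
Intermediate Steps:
T = -1249
p = 402 (p = 2 + (-9 - 11)² = 2 + (-20)² = 2 + 400 = 402)
R = 1/890 ≈ 0.0011236
(P + R)*(T + p) = (864 + 1/890)*(-1249 + 402) = (768961/890)*(-847) = -651309967/890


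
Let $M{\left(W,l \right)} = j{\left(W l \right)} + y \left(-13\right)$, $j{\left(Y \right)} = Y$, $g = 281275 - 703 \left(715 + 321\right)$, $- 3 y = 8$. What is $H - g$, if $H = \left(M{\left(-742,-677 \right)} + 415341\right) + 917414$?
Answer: $\frac{6846470}{3} \approx 2.2822 \cdot 10^{6}$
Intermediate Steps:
$y = - \frac{8}{3}$ ($y = \left(- \frac{1}{3}\right) 8 = - \frac{8}{3} \approx -2.6667$)
$g = -447033$ ($g = 281275 - 703 \cdot 1036 = 281275 - 728308 = -447033$)
$M{\left(W,l \right)} = \frac{104}{3} + W l$ ($M{\left(W,l \right)} = W l - - \frac{104}{3} = W l + \frac{104}{3} = \frac{104}{3} + W l$)
$H = \frac{5505371}{3}$ ($H = \left(\left(\frac{104}{3} - -502334\right) + 415341\right) + 917414 = \left(\left(\frac{104}{3} + 502334\right) + 415341\right) + 917414 = \left(\frac{1507106}{3} + 415341\right) + 917414 = \frac{2753129}{3} + 917414 = \frac{5505371}{3} \approx 1.8351 \cdot 10^{6}$)
$H - g = \frac{5505371}{3} - -447033 = \frac{5505371}{3} + 447033 = \frac{6846470}{3}$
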